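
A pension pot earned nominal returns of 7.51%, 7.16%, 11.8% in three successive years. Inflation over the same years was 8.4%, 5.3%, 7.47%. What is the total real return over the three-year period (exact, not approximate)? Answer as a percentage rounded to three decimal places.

Compound the nominal returns: 1.0751 × 1.0716 × 1.1180 = 1.288022.
Compound inflation: 1.0840 × 1.0530 × 1.0747 = 1.226718.
Deflate: 1.288022 / 1.226718 = 1.049974.
Total real return = 1.049974 − 1 → 4.997%.

4.997%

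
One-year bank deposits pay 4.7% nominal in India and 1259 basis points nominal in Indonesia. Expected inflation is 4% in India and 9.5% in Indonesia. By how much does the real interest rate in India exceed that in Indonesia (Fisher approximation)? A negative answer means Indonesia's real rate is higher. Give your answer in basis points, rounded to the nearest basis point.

-239 basis points

India: 4.7% − 4% = 0.700%
Indonesia: 12.59% − 9.5% = 3.090%
Differential = -2.390% → -239 basis points.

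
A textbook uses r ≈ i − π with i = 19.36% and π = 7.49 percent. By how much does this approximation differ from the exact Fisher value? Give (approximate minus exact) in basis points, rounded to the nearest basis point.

83 basis points

Approximate: r ≈ 19.360% − 7.490% = 11.8700%
Exact: (1 + 0.1936)/(1 + 0.0749) − 1 = 11.0429%
Error = 11.8700% − 11.0429% = 0.8271% → 83 basis points.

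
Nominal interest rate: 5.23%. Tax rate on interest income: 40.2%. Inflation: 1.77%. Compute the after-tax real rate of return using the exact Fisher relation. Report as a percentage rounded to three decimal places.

1.334%

After-tax nominal return = 5.23% × (1 − 0.402) = 3.12754%.
1 + r = 1.0312754 / 1.01770 = 1.013339
After-tax real rate = 1.013339 − 1 → 1.334%.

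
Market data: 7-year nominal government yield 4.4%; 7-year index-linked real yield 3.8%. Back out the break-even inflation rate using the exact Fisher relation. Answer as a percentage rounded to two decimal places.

(1 + π) = (1 + i)/(1 + r) = 1.04400 / 1.03800 = 1.005780
Break-even inflation = 1.005780 − 1 → 0.58%.

0.58%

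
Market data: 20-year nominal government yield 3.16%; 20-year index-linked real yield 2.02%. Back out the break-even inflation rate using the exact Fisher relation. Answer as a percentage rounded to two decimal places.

1.12%

(1 + π) = (1 + i)/(1 + r) = 1.03160 / 1.02020 = 1.011174
Break-even inflation = 1.011174 − 1 → 1.12%.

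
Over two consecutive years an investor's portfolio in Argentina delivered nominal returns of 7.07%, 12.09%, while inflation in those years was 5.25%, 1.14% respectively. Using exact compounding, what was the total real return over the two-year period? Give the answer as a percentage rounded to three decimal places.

Compound the nominal returns: 1.0707 × 1.1209 = 1.200148.
Compound inflation: 1.0525 × 1.0114 = 1.064499.
Deflate: 1.200148 / 1.064499 = 1.127430.
Total real return = 1.127430 − 1 → 12.743%.

12.743%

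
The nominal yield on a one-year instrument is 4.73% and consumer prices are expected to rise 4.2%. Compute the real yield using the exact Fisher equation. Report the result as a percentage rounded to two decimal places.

0.51%

1 + r = 1.04730 / 1.04200 = 1.005086
r = 1.005086 − 1 = 0.5086%, i.e. 0.51%.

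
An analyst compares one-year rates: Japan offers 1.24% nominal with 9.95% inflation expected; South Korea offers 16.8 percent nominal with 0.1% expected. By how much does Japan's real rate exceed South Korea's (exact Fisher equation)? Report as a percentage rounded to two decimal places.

Japan: (1 + 0.0124)/(1 + 0.0995) − 1 = -7.9218%
South Korea: (1 + 0.1680)/(1 + 0.0010) − 1 = 16.6833%
Differential = -7.9218% − 16.6833% = -24.6051% → -24.61%.

-24.61%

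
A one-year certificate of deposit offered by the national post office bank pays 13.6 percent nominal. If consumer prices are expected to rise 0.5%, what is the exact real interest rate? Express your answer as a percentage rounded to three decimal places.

By the Fisher identity, 1 + r = (1 + i)/(1 + π).
1 + r = 1.13600 / 1.00500 = 1.130348
r = 1.130348 − 1 = 13.0348%, i.e. 13.035%.

13.035%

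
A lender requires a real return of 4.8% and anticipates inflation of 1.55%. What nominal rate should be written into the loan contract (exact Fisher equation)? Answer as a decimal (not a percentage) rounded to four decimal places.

(1 + i) = (1 + r)(1 + π) = 1.04800 × 1.01550 = 1.064244
i = 1.064244 − 1, so the required nominal rate is 0.0642.

0.0642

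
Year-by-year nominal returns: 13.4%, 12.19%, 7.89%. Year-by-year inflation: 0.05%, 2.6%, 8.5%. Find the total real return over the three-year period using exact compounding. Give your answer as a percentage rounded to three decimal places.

Nominal growth factor = 1.1340 × 1.1219 × 1.0789 = 1.372614
Price-level growth factor = 1.0005 × 1.0260 × 1.0850 = 1.113767
Real growth factor = 1.372614 / 1.113767 = 1.232407
Total real return = 1.232407 − 1 → 23.241%.

23.241%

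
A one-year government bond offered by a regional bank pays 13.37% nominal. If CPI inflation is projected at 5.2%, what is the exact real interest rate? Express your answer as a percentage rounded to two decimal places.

By the Fisher identity, 1 + r = (1 + i)/(1 + π).
1 + r = 1.13370 / 1.05200 = 1.077662
r = 1.077662 − 1 = 7.7662%, i.e. 7.77%.

7.77%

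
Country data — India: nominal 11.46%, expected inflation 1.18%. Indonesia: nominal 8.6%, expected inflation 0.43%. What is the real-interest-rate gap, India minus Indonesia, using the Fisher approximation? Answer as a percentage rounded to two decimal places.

2.11%

India: 11.46% − 1.18% = 10.280%
Indonesia: 8.6% − 0.43% = 8.170%
Differential = 2.110% → 2.11%.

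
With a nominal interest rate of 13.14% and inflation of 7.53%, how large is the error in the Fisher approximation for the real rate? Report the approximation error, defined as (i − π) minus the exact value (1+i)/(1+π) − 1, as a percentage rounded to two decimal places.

0.39%

Approximate: r ≈ 13.140% − 7.530% = 5.6100%
Exact: (1 + 0.1314)/(1 + 0.0753) − 1 = 5.2171%
Error = 5.6100% − 5.2171% = 0.3929% → 0.39%.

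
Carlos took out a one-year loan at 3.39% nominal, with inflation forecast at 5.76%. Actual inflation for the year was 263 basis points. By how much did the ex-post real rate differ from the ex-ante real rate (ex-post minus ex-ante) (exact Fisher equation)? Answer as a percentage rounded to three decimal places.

Ex-ante: (1 + 0.0339)/(1 + 0.0576) − 1 = -2.2409%
Ex-post: (1 + 0.0339)/(1 + 0.0263) − 1 = 0.7405%
Difference (ex-post − ex-ante) = 2.9814% → 2.981%.

2.981%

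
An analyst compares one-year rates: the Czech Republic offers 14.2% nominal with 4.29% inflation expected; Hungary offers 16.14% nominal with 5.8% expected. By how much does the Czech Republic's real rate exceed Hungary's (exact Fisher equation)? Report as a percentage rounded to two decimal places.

The Czech Republic: (1 + 0.1420)/(1 + 0.0429) − 1 = 9.5023%
Hungary: (1 + 0.1614)/(1 + 0.0580) − 1 = 9.7732%
Differential = 9.5023% − 9.7732% = -0.2708% → -0.27%.

-0.27%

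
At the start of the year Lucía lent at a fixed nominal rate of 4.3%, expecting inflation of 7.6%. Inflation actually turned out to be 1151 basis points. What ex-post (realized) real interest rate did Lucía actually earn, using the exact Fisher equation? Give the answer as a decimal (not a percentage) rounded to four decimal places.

-0.0647

Ex-post: (1 + 0.0430)/(1 + 0.1151) − 1 = -6.4658%
So the realized real rate is -0.0647.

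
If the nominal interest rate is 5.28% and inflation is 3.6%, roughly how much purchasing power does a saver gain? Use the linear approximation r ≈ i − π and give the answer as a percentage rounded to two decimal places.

1.68%

r ≈ i − π = 5.28% − 3.6% = 1.68%.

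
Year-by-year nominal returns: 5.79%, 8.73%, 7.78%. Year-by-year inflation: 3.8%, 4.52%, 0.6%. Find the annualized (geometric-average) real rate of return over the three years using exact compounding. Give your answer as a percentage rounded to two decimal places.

Compound the nominal returns: 1.0579 × 1.0873 × 1.0778 = 1.23974448.
Compound inflation: 1.0380 × 1.0452 × 1.0060 = 1.09142711.
Deflate: 1.23974448 / 1.09142711 = 1.13589307.
Annualized real rate = 1.13589307^(1/3) − 1 = 4.3388% → 4.34%.

4.34%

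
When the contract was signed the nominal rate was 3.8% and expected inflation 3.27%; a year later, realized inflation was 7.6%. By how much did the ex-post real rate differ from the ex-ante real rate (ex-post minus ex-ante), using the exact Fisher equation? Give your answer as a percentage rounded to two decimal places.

Ex-ante: (1 + 0.0380)/(1 + 0.0327) − 1 = 0.5132%
Ex-post: (1 + 0.0380)/(1 + 0.0760) − 1 = -3.5316%
Difference (ex-post − ex-ante) = -4.0448% → -4.04%.

-4.04%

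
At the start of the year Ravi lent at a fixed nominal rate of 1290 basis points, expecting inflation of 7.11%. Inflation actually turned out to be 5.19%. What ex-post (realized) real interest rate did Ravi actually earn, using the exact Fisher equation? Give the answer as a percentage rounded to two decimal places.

Ex-post: (1 + 0.1290)/(1 + 0.0519) − 1 = 7.3296%
So the realized real rate is 7.33%.

7.33%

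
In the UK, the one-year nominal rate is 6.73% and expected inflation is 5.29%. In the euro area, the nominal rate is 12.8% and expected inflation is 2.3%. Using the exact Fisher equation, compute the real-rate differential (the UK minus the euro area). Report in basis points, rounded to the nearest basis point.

-890 basis points

The UK: (1 + 0.0673)/(1 + 0.0529) − 1 = 1.3677%
The euro area: (1 + 0.1280)/(1 + 0.0230) − 1 = 10.2639%
Differential = 1.3677% − 10.2639% = -8.8963% → -890 basis points.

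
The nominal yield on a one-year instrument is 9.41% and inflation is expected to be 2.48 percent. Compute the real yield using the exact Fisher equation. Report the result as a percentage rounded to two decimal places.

By the Fisher equation, 1 + r = (1 + i)/(1 + π).
1 + r = 1.09410 / 1.02480 = 1.067623
r = 1.067623 − 1 = 6.7623%, i.e. 6.76%.

6.76%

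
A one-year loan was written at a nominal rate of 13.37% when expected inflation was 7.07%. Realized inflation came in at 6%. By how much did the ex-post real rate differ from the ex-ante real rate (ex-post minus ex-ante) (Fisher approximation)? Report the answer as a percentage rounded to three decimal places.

Ex-ante: 13.37% − 7.07% = 6.300%
Ex-post: 13.37% − 6% = 7.370%
Difference (ex-post − ex-ante) = 1.0700% → 1.070%.

1.070%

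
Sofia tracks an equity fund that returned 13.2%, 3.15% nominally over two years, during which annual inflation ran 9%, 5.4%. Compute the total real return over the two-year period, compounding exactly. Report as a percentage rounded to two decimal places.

Nominal growth factor = 1.1320 × 1.0315 = 1.167658
Price-level growth factor = 1.0900 × 1.0540 = 1.148860
Real growth factor = 1.167658 / 1.148860 = 1.016362
Total real return = 1.016362 − 1 → 1.64%.

1.64%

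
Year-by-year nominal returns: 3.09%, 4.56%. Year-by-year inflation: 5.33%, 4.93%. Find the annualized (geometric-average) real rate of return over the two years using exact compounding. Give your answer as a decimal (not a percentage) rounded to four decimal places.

-0.0124

Compound the nominal returns: 1.0309 × 1.0456 = 1.07790904.
Compound inflation: 1.0533 × 1.0493 = 1.10522769.
Deflate: 1.07790904 / 1.10522769 = 0.97528233.
Annualized real rate = 0.97528233^(1/2) − 1 = -1.2436% → -0.0124.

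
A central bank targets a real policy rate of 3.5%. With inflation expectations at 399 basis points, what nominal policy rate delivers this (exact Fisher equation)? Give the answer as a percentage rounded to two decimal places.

(1 + i) = (1 + r)(1 + π) = 1.03500 × 1.03990 = 1.0762965
i = 1.0762965 − 1, so the required nominal rate is 7.63%.

7.63%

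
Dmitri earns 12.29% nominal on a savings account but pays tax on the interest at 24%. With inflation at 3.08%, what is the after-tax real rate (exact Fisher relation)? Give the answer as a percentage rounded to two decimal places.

After-tax nominal return = 12.29% × (1 − 0.24) = 9.3404%.
1 + r = 1.093404 / 1.03080 = 1.060733
After-tax real rate = 1.060733 − 1 → 6.07%.

6.07%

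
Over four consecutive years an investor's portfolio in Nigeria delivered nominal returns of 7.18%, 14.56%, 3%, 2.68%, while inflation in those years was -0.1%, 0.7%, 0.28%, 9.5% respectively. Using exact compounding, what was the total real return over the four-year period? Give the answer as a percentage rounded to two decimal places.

17.56%

Compound the nominal returns: 1.0718 × 1.1456 × 1.0300 × 1.0268 = 1.298583.
Compound inflation: 0.9990 × 1.0070 × 1.0028 × 1.0950 = 1.104647.
Deflate: 1.298583 / 1.104647 = 1.175564.
Total real return = 1.175564 − 1 → 17.56%.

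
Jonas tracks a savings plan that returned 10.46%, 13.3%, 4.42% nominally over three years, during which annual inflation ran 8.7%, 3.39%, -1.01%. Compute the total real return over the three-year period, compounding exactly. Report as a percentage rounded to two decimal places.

Compound the nominal returns: 1.1046 × 1.1330 × 1.0442 = 1.306829.
Compound inflation: 1.0870 × 1.0339 × 0.9899 = 1.112498.
Deflate: 1.306829 / 1.112498 = 1.174679.
Total real return = 1.174679 − 1 → 17.47%.

17.47%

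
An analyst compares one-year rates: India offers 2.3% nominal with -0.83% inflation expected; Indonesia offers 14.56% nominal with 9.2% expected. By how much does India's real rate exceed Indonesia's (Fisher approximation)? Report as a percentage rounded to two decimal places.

India: 2.3% − (-0.83%) = 3.130%
Indonesia: 14.56% − 9.2% = 5.360%
Differential = -2.230% → -2.23%.

-2.23%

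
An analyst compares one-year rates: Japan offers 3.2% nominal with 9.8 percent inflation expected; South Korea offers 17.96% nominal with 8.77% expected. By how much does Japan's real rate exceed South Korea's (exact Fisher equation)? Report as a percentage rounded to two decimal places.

-14.46%

Japan: (1 + 0.0320)/(1 + 0.0980) − 1 = -6.0109%
South Korea: (1 + 0.1796)/(1 + 0.0877) − 1 = 8.4490%
Differential = -6.0109% − 8.4490% = -14.4599% → -14.46%.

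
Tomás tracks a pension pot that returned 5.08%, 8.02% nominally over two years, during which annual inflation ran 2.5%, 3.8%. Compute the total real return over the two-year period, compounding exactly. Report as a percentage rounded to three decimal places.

Compound the nominal returns: 1.0508 × 1.0802 = 1.135074.
Compound inflation: 1.0250 × 1.0380 = 1.063950.
Deflate: 1.135074 / 1.063950 = 1.066849.
Total real return = 1.066849 − 1 → 6.685%.

6.685%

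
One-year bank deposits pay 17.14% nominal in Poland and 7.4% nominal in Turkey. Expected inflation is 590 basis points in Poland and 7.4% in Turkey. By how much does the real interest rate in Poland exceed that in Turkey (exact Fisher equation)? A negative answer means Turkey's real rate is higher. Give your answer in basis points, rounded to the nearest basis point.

1061 basis points

Poland: (1 + 0.1714)/(1 + 0.0590) − 1 = 10.6138%
Turkey: (1 + 0.0740)/(1 + 0.0740) − 1 = 0.0000%
Differential = 10.6138% − 0.0000% = 10.6138% → 1061 basis points.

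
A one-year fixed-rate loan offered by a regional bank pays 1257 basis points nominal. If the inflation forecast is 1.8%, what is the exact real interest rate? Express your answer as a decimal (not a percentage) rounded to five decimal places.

By the Fisher equation, 1 + r = (1 + i)/(1 + π).
1 + r = 1.12570 / 1.01800 = 1.105796
r = 1.105796 − 1 = 10.5796%, i.e. 0.10580.

0.10580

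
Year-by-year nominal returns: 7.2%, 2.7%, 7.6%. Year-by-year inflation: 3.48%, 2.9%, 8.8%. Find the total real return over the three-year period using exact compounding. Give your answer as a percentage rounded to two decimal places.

Compound the nominal returns: 1.0720 × 1.0270 × 1.0760 = 1.184616.
Compound inflation: 1.0348 × 1.0290 × 1.0880 = 1.158512.
Deflate: 1.184616 / 1.158512 = 1.022532.
Total real return = 1.022532 − 1 → 2.25%.

2.25%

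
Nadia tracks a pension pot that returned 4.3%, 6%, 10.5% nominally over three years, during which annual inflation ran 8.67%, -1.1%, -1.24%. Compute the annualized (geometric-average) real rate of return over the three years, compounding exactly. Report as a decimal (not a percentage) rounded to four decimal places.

0.0480

Compound the nominal returns: 1.0430 × 1.0600 × 1.1050 = 1.22166590.
Compound inflation: 1.0867 × 0.9890 × 0.9876 = 1.06141945.
Deflate: 1.22166590 / 1.06141945 = 1.15097373.
Annualized real rate = 1.15097373^(1/3) − 1 = 4.7985% → 0.0480.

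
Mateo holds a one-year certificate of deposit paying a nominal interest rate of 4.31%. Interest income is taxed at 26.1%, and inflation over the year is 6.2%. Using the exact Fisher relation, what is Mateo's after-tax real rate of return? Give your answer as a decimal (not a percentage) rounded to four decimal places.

After-tax nominal return = 4.31% × (1 − 0.261) = 3.18509%.
1 + r = 1.0318509 / 1.06200 = 0.971611
After-tax real rate = 0.971611 − 1 → -0.0284.

-0.0284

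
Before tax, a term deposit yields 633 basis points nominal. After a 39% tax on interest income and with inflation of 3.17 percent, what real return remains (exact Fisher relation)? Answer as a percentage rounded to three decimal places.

After-tax nominal return = 6.33% × (1 − 0.39) = 3.8613%.
1 + r = 1.038613 / 1.03170 = 1.006701
After-tax real rate = 1.006701 − 1 → 0.670%.

0.670%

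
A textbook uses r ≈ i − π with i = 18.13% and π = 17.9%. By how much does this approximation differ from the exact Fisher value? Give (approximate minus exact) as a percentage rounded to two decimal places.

Approximate: r ≈ 18.130% − 17.900% = 0.2300%
Exact: (1 + 0.1813)/(1 + 0.1790) − 1 = 0.1951%
Error = 0.2300% − 0.1951% = 0.0349% → 0.03%.

0.03%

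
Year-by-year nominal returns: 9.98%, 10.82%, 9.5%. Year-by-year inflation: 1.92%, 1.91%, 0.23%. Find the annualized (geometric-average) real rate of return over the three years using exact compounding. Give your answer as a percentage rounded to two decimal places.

Nominal growth factor = 1.0998 × 1.1082 × 1.0950 = 1.33458420
Price-level growth factor = 1.0192 × 1.0191 × 1.0023 = 1.04105565
Real growth factor = 1.33458420 / 1.04105565 = 1.28195279
Annualized real rate = 1.28195279^(1/3) − 1 = 8.6319% → 8.63%.

8.63%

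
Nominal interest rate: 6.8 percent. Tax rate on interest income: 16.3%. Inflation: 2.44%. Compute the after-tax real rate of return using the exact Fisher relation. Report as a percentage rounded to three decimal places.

After-tax nominal return = 6.8% × (1 − 0.163) = 5.6916%.
1 + r = 1.056916 / 1.02440 = 1.031742
After-tax real rate = 1.031742 − 1 → 3.174%.

3.174%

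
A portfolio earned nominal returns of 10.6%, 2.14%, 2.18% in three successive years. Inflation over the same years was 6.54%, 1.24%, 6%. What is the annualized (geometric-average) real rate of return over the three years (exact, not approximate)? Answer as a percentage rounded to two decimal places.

0.32%

Compound the nominal returns: 1.1060 × 1.0214 × 1.0218 = 1.15429517.
Compound inflation: 1.0654 × 1.0124 × 1.0600 = 1.14332762.
Deflate: 1.15429517 / 1.14332762 = 1.00959266.
Annualized real rate = 1.00959266^(1/3) − 1 = 0.3187% → 0.32%.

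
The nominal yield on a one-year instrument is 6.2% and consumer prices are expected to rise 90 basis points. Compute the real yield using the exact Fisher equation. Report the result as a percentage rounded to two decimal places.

By the Fisher equation, 1 + r = (1 + i)/(1 + π).
1 + r = 1.06200 / 1.00900 = 1.052527
r = 1.052527 − 1 = 5.2527%, i.e. 5.25%.

5.25%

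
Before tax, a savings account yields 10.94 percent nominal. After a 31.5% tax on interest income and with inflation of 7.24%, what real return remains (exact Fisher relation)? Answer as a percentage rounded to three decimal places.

After-tax nominal return = 10.94% × (1 − 0.315) = 7.4939%.
1 + r = 1.074939 / 1.07240 = 1.002368
After-tax real rate = 1.002368 − 1 → 0.237%.

0.237%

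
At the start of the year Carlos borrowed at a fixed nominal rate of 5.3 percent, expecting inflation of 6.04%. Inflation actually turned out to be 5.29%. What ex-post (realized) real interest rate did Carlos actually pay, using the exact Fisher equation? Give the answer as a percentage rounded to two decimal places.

0.01%

Ex-post: (1 + 0.0530)/(1 + 0.0529) − 1 = 0.0095%
So the realized real rate is 0.01%.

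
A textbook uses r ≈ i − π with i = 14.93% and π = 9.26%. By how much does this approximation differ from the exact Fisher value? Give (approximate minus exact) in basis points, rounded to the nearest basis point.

Approximate: r ≈ 14.930% − 9.260% = 5.6700%
Exact: (1 + 0.1493)/(1 + 0.0926) − 1 = 5.1895%
Error = 5.6700% − 5.1895% = 0.4805% → 48 basis points.

48 basis points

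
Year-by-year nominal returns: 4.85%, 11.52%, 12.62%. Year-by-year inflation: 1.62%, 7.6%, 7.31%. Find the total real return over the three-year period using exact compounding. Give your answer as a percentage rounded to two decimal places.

Compound the nominal returns: 1.0485 × 1.1152 × 1.1262 = 1.316851.
Compound inflation: 1.0162 × 1.0760 × 1.0731 = 1.173361.
Deflate: 1.316851 / 1.173361 = 1.122290.
Total real return = 1.122290 − 1 → 12.23%.

12.23%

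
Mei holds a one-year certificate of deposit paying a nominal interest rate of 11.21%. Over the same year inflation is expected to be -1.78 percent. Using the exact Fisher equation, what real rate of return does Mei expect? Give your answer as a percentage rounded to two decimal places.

By the Fisher equation, 1 + r = (1 + i)/(1 + π).
1 + r = 1.11210 / 0.98220 = 1.132254
r = 1.132254 − 1 = 13.2254%, i.e. 13.23%.

13.23%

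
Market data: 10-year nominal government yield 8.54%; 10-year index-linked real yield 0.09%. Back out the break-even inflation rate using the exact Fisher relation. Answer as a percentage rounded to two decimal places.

8.44%

(1 + π) = (1 + i)/(1 + r) = 1.08540 / 1.00090 = 1.084424
Break-even inflation = 1.084424 − 1 → 8.44%.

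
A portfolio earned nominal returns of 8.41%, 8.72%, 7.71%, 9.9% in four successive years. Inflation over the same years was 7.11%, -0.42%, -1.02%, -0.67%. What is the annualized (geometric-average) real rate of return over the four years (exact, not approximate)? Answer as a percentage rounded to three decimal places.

7.399%

Compound the nominal returns: 1.0841 × 1.0872 × 1.0771 × 1.0990 = 1.39518727.
Compound inflation: 1.0711 × 0.9958 × 0.9898 × 0.9933 = 1.04864871.
Deflate: 1.39518727 / 1.04864871 = 1.33046202.
Annualized real rate = 1.33046202^(1/4) − 1 = 7.3991% → 7.399%.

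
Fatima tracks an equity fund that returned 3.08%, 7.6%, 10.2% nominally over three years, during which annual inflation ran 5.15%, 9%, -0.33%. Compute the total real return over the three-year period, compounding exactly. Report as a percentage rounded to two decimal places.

7.00%

Compound the nominal returns: 1.0308 × 1.0760 × 1.1020 = 1.222273.
Compound inflation: 1.0515 × 1.0900 × 0.9967 = 1.142353.
Deflate: 1.222273 / 1.142353 = 1.069961.
Total real return = 1.069961 − 1 → 7.00%.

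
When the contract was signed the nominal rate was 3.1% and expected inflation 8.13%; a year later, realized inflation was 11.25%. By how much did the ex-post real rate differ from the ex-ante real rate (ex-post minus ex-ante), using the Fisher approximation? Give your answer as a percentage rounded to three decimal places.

Ex-ante: 3.1% − 8.13% = -5.030%
Ex-post: 3.1% − 11.25% = -8.150%
Difference (ex-post − ex-ante) = -3.1200% → -3.120%.

-3.120%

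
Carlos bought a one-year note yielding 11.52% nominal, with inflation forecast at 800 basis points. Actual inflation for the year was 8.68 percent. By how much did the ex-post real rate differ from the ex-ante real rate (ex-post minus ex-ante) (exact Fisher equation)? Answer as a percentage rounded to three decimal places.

Ex-ante: (1 + 0.1152)/(1 + 0.0800) − 1 = 3.2593%
Ex-post: (1 + 0.1152)/(1 + 0.0868) − 1 = 2.6132%
Difference (ex-post − ex-ante) = -0.6461% → -0.646%.

-0.646%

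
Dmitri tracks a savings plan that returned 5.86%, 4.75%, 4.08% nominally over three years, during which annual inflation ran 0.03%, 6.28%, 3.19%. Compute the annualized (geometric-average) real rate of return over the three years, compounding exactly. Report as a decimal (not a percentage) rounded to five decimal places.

Nominal growth factor = 1.0586 × 1.0475 × 1.0408 = 1.154125947
Price-level growth factor = 1.0003 × 1.0628 × 1.0319 = 1.097032331
Real growth factor = 1.154125947 / 1.097032331 = 1.052043695
Annualized real rate = 1.052043695^(1/3) − 1 = 1.70554% → 0.01706.

0.01706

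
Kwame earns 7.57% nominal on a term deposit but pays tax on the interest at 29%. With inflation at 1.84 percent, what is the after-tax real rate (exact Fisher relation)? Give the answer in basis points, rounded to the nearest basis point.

347 basis points

After-tax nominal return = 7.57% × (1 − 0.29) = 5.3747%.
1 + r = 1.053747 / 1.01840 = 1.034708
After-tax real rate = 1.034708 − 1 → 347 basis points.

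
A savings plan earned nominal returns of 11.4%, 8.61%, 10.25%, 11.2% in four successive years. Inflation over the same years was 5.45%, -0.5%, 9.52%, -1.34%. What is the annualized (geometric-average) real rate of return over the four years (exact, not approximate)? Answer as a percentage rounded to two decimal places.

6.95%

Compound the nominal returns: 1.1140 × 1.0861 × 1.1025 × 1.1120 = 1.48333208.
Compound inflation: 1.0545 × 0.9950 × 1.0952 × 0.9866 = 1.13371583.
Deflate: 1.48333208 / 1.13371583 = 1.30838085.
Annualized real rate = 1.30838085^(1/4) − 1 = 6.9507% → 6.95%.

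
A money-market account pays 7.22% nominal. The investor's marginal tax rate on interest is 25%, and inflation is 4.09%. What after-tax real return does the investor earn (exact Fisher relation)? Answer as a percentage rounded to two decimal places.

After-tax nominal return = 7.22% × (1 − 0.25) = 5.4150%.
1 + r = 1.05415 / 1.04090 = 1.012729
After-tax real rate = 1.012729 − 1 → 1.27%.

1.27%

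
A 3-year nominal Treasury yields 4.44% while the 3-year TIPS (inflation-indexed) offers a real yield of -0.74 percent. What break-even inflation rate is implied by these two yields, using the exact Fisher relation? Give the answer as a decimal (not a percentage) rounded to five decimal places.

0.05219

(1 + π) = (1 + i)/(1 + r) = 1.04440 / 0.99260 = 1.052186
Break-even inflation = 1.052186 − 1 → 0.05219.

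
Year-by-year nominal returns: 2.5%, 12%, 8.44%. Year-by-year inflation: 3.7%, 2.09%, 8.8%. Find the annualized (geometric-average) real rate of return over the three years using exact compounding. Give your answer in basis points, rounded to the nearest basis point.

262 basis points

Compound the nominal returns: 1.0250 × 1.1200 × 1.0844 = 1.24489120.
Compound inflation: 1.0370 × 1.0209 × 1.0880 = 1.15183655.
Deflate: 1.24489120 / 1.15183655 = 1.08078807.
Annualized real rate = 1.08078807^(1/3) − 1 = 2.6235% → 262 basis points.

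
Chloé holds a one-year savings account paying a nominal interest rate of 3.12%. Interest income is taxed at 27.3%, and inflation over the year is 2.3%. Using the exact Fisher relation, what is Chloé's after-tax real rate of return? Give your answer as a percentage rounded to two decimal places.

After-tax nominal return = 3.12% × (1 − 0.273) = 2.26824%.
1 + r = 1.0226824 / 1.02300 = 0.999690
After-tax real rate = 0.999690 − 1 → -0.03%.

-0.03%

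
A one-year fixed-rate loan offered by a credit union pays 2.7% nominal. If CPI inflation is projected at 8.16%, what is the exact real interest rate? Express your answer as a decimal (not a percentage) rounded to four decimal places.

-0.0505

1 + r = 1.02700 / 1.08160 = 0.949519
r = 0.949519 − 1 = -5.0481%, i.e. -0.0505.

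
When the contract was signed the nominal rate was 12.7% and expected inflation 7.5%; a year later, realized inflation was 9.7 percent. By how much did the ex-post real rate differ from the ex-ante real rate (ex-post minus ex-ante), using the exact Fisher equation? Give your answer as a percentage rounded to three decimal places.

Ex-ante: (1 + 0.1270)/(1 + 0.0750) − 1 = 4.83721%
Ex-post: (1 + 0.1270)/(1 + 0.0970) − 1 = 2.73473%
Difference (ex-post − ex-ante) = -2.10248% → -2.102%.

-2.102%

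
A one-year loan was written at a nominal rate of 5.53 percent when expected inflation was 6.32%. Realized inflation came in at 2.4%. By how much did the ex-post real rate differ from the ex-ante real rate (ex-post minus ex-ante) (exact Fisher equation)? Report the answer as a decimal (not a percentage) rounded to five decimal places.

Ex-ante: (1 + 0.0553)/(1 + 0.0632) − 1 = -0.7430%
Ex-post: (1 + 0.0553)/(1 + 0.0240) − 1 = 3.0566%
Difference (ex-post − ex-ante) = 3.7997% → 0.03800.

0.03800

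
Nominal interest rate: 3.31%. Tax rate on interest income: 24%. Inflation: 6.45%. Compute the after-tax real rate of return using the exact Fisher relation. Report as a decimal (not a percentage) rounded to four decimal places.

-0.0370

After-tax nominal return = 3.31% × (1 − 0.24) = 2.5156%.
1 + r = 1.025156 / 1.06450 = 0.963040
After-tax real rate = 0.963040 − 1 → -0.0370.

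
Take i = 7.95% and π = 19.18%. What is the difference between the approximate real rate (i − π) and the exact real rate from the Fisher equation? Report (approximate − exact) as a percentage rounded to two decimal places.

Approximate: r ≈ 7.950% − 19.180% = -11.2300%
Exact: (1 + 0.0795)/(1 + 0.1918) − 1 = -9.4227%
Error = -11.2300% − (-9.4227%) = -1.8073% → -1.81%.

-1.81%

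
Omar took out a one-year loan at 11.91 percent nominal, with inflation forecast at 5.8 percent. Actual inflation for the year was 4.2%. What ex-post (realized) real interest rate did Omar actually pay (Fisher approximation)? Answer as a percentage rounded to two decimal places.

Ex-post: 11.91% − 4.2% = 7.710%
So the realized real rate is 7.71%.

7.71%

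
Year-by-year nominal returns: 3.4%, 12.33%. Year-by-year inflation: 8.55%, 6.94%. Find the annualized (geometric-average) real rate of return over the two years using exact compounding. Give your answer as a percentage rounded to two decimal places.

0.03%

Compound the nominal returns: 1.0340 × 1.1233 = 1.16149220.
Compound inflation: 1.0855 × 1.0694 = 1.16083370.
Deflate: 1.16149220 / 1.16083370 = 1.00056726.
Annualized real rate = 1.00056726^(1/2) − 1 = 0.0284% → 0.03%.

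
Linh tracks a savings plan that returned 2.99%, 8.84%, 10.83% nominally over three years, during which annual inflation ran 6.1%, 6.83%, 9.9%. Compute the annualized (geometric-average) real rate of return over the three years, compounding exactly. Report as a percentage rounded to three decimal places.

Nominal growth factor = 1.0299 × 1.0884 × 1.1083 = 1.24234130
Price-level growth factor = 1.0610 × 1.0683 × 1.0990 = 1.24567946
Real growth factor = 1.24234130 / 1.24567946 = 0.99732021
Annualized real rate = 0.99732021^(1/3) − 1 = -0.0894% → -0.089%.

-0.089%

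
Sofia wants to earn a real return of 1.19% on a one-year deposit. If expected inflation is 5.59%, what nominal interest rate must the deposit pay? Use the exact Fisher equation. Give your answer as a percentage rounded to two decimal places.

6.85%

(1 + i) = (1 + r)(1 + π) = 1.01190 × 1.05590 = 1.06846521
i = 1.06846521 − 1, so the required nominal rate is 6.85%.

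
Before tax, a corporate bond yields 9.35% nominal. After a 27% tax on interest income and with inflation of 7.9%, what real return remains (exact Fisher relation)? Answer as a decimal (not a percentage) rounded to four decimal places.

-0.0100

After-tax nominal return = 9.35% × (1 − 0.27) = 6.8255%.
1 + r = 1.068255 / 1.07900 = 0.990042
After-tax real rate = 0.990042 − 1 → -0.0100.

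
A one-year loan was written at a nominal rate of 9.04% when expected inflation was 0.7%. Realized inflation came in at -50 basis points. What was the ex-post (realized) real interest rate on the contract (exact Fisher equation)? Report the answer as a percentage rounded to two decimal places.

9.59%

Ex-post: (1 + 0.0904)/(1 − 0.0050) − 1 = 9.5879%
So the realized real rate is 9.59%.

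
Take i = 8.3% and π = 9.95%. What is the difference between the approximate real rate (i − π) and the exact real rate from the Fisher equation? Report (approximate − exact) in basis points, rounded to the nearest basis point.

Approximate: r ≈ 8.300% − 9.950% = -1.6500%
Exact: (1 + 0.0830)/(1 + 0.0995) − 1 = -1.5007%
Error = -1.6500% − (-1.5007%) = -0.1493% → -15 basis points.

-15 basis points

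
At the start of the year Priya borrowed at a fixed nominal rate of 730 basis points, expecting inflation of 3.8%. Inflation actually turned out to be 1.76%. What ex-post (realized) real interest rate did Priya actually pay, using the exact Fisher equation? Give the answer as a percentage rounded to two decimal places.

5.44%

Ex-post: (1 + 0.0730)/(1 + 0.0176) − 1 = 5.4442%
So the realized real rate is 5.44%.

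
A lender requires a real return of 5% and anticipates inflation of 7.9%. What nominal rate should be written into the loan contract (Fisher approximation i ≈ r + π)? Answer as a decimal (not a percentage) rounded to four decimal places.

0.1290

i ≈ r + π = 5% + 7.9% = 0.1290.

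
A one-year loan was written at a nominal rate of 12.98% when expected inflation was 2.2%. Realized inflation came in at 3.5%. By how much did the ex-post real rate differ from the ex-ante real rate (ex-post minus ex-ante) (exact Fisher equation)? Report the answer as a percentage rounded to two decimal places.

-1.39%

Ex-ante: (1 + 0.1298)/(1 + 0.0220) − 1 = 10.5479%
Ex-post: (1 + 0.1298)/(1 + 0.0350) − 1 = 9.1594%
Difference (ex-post − ex-ante) = -1.3885% → -1.39%.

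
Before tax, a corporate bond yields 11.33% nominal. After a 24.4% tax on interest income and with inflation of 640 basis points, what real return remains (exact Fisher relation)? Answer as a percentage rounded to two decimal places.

2.04%

After-tax nominal return = 11.33% × (1 − 0.244) = 8.56548%.
1 + r = 1.0856548 / 1.06400 = 1.020352
After-tax real rate = 1.020352 − 1 → 2.04%.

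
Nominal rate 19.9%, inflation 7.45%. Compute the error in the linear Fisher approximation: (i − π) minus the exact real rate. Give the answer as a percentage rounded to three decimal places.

0.863%

Approximate: r ≈ 19.900% − 7.450% = 12.4500%
Exact: (1 + 0.1990)/(1 + 0.0745) − 1 = 11.5868%
Error = 12.4500% − 11.5868% = 0.8632% → 0.863%.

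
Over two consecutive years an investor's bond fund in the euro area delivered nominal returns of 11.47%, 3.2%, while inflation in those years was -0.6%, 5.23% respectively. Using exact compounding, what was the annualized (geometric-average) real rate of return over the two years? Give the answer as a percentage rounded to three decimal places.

4.871%

Compound the nominal returns: 1.1147 × 1.0320 = 1.15037040.
Compound inflation: 0.9940 × 1.0523 = 1.04598620.
Deflate: 1.15037040 / 1.04598620 = 1.09979501.
Annualized real rate = 1.09979501^(1/2) − 1 = 4.8711% → 4.871%.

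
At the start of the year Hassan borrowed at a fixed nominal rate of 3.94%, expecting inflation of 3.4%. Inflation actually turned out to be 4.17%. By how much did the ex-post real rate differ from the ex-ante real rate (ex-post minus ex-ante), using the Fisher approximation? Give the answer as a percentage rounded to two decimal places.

-0.77%

Ex-ante: 3.94% − 3.4% = 0.540%
Ex-post: 3.94% − 4.17% = -0.230%
Difference (ex-post − ex-ante) = -0.7700% → -0.77%.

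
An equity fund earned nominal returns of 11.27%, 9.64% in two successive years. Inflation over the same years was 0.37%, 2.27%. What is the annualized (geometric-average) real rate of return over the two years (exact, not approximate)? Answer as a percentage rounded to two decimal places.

Nominal growth factor = 1.1127 × 1.0964 = 1.21996428
Price-level growth factor = 1.0037 × 1.0227 = 1.02648399
Real growth factor = 1.21996428 / 1.02648399 = 1.18848837
Annualized real rate = 1.18848837^(1/2) − 1 = 9.0178% → 9.02%.

9.02%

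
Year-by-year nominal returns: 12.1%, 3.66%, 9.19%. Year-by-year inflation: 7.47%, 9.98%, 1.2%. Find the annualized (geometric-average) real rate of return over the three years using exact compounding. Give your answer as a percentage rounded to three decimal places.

Nominal growth factor = 1.1210 × 1.0366 × 1.0919 = 1.26881903
Price-level growth factor = 1.0747 × 1.0998 × 1.0120 = 1.19613852
Real growth factor = 1.26881903 / 1.19613852 = 1.06076262
Annualized real rate = 1.06076262^(1/3) − 1 = 1.9857% → 1.986%.

1.986%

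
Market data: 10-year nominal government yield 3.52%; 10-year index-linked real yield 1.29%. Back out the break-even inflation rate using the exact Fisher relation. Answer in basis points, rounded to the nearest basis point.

(1 + π) = (1 + i)/(1 + r) = 1.03520 / 1.01290 = 1.022016
Break-even inflation = 1.022016 − 1 → 220 basis points.

220 basis points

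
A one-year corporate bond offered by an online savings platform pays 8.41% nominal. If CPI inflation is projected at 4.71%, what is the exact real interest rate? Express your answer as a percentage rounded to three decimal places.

3.534%

By the Fisher relation, 1 + r = (1 + i)/(1 + π).
1 + r = 1.08410 / 1.04710 = 1.035336
r = 1.035336 − 1 = 3.5336%, i.e. 3.534%.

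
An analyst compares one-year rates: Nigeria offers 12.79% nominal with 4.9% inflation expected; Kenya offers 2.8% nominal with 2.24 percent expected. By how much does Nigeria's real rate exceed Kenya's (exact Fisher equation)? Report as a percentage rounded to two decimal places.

6.97%

Nigeria: (1 + 0.1279)/(1 + 0.0490) − 1 = 7.5214%
Kenya: (1 + 0.0280)/(1 + 0.0224) − 1 = 0.5477%
Differential = 7.5214% − 0.5477% = 6.9737% → 6.97%.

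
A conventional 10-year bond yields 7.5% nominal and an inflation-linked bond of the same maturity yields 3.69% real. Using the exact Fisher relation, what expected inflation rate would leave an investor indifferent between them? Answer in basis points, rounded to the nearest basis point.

(1 + π) = (1 + i)/(1 + r) = 1.07500 / 1.03690 = 1.036744
Break-even inflation = 1.036744 − 1 → 367 basis points.

367 basis points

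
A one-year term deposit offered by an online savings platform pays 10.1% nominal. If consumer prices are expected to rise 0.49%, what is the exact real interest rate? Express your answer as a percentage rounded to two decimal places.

1 + r = 1.10100 / 1.00490 = 1.095631
r = 1.095631 − 1 = 9.5631%, i.e. 9.56%.

9.56%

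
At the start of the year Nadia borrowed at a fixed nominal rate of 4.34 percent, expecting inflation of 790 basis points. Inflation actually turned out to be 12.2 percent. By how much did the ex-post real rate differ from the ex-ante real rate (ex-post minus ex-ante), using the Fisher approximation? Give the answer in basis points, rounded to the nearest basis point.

-430 basis points

Ex-ante: 4.34% − 7.9% = -3.560%
Ex-post: 4.34% − 12.2% = -7.860%
Difference (ex-post − ex-ante) = -4.3000% → -430 basis points.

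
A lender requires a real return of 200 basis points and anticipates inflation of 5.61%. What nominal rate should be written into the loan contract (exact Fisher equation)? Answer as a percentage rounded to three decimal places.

(1 + i) = (1 + r)(1 + π) = 1.02000 × 1.05610 = 1.077222
i = 1.077222 − 1, so the required nominal rate is 7.722%.

7.722%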